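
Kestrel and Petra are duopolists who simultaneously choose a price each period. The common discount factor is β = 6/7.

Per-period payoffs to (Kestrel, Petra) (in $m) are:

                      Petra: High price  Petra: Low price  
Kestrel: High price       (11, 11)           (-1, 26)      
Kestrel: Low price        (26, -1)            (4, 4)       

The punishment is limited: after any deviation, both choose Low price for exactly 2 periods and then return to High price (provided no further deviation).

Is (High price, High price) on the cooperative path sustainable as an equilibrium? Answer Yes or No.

No

IC: β+…+β^2 ≥ (26−11)/(11−4) = 15/7.
At β = 6/7: partial sum = 1.5918 < 2.1429. Cooperation not sustainable.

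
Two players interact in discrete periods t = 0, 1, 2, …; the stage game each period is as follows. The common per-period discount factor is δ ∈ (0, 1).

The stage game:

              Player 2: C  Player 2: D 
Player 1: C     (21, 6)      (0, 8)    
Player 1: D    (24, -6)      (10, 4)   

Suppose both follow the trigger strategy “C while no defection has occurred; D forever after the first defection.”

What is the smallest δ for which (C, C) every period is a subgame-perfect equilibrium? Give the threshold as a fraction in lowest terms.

Player 1's threshold: (24−21)/(24−10) = 3/14.
Player 2's threshold: (8−6)/(8−4) = 1/2.
3/14 < 1/2, so Player 2 binds and δ* = 1/2.

1/2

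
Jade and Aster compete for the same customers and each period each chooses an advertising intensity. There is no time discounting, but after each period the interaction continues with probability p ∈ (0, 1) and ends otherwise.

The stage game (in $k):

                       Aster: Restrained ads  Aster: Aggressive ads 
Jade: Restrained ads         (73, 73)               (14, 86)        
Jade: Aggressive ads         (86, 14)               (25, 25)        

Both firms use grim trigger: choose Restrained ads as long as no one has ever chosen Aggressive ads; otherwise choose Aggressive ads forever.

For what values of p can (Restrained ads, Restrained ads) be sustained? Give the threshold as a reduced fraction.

With no time discounting, the continuation probability p plays the role of the discount factor.
Grim-trigger IC: 73/(1−p) ≥ 86 + 25p/(1−p) ⇒ p ≥ (86−73)/(86−25) = 13/61.

13/61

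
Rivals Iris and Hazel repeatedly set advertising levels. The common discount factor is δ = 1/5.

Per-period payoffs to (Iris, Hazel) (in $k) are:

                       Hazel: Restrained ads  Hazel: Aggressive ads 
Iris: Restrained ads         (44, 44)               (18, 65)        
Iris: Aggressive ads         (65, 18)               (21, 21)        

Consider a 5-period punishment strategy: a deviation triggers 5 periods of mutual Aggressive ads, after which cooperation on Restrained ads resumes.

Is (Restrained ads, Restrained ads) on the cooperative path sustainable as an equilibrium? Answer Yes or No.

A one-shot deviation gives 65 now, then 21 for 5 periods, then back to 44.
Gain from deviating: (65−44) today; loss: (44−21) in each of the next 5 periods.
No-deviation condition: (44−21)(δ+…+δ^5) ≥ 65−44, i.e. δ+…+δ^5 ≥ 21/23.
At δ = 1/5: δ+…+δ^5 = 0.2499 < 0.9130.
So cooperation is not sustainable.

No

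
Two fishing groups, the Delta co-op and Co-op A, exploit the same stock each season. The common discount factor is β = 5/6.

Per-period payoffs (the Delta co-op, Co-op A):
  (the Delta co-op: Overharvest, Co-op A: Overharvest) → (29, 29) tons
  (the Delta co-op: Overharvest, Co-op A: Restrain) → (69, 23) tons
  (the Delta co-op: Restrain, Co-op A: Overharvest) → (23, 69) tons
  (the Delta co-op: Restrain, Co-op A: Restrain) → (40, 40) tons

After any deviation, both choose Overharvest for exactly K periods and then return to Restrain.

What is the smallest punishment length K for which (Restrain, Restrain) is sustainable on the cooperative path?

5

Need Σ_{k=1}^{K} β^k ≥ (69−40)/(40−29) = 2.6364 at β = 5/6.
At K = 4 the sum is 2.5887 < 2.6364; at K = 5 it is 2.9906 ≥ 2.6364.
So the minimum punishment length is K = 5.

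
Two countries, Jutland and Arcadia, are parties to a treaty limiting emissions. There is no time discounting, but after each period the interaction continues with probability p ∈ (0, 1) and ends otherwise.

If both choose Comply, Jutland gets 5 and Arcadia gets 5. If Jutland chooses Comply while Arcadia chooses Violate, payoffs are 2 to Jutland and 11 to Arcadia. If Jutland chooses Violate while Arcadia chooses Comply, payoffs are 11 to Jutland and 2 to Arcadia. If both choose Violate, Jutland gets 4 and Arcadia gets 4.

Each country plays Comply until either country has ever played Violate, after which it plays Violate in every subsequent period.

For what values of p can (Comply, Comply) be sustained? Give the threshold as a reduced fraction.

With no time discounting, the continuation probability p plays the role of the discount factor.
Grim-trigger IC: 5/(1−p) ≥ 11 + 4p/(1−p) ⇒ p ≥ (11−5)/(11−4) = 6/7.

6/7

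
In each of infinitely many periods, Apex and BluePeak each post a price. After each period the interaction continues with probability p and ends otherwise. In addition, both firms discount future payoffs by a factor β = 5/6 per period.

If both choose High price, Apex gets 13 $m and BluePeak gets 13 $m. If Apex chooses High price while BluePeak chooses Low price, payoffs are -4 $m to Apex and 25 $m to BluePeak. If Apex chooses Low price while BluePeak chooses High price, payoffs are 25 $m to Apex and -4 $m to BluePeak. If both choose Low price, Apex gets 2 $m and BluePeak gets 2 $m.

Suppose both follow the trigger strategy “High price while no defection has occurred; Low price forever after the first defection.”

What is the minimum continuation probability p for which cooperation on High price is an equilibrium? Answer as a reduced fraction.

Expected continuation weight on next period's payoff is β·p = 5/6·p, which plays the role of the discount factor.
Cooperation requires 5/6·p ≥ (25−13)/(25−2) = 12/23, hence p ≥ 72/115.

72/115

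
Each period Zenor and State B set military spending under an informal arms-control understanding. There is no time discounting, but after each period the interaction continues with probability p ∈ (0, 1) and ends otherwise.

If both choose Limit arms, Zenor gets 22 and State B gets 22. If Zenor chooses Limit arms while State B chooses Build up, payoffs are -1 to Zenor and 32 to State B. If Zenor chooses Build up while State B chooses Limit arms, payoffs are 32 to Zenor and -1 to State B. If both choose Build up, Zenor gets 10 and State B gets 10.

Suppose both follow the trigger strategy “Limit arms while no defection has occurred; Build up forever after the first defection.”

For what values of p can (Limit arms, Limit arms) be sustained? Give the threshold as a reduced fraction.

5/11

With no time discounting, the continuation probability p plays the role of the discount factor.
Grim-trigger IC: 22/(1−p) ≥ 32 + 10p/(1−p) ⇒ p ≥ (32−22)/(32−10) = 5/11.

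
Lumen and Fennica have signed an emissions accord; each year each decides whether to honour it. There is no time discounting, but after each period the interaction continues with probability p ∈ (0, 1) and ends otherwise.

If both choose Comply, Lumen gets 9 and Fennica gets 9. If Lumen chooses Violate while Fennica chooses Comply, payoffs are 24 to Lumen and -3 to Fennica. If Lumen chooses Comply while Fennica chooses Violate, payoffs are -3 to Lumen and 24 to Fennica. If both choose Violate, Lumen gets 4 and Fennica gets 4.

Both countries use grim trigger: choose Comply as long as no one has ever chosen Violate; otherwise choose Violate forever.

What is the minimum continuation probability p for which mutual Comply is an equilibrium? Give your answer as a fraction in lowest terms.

3/4

Expected cooperation value is 9 + p·9 + p²·9 + … = 9/(1−p); deviation gives 24 + p·4/(1−p).
9 ≥ 24(1−p) + 4p ⇒ 20p ≥ 15 ⇒ p ≥ 15/20 = 3/4.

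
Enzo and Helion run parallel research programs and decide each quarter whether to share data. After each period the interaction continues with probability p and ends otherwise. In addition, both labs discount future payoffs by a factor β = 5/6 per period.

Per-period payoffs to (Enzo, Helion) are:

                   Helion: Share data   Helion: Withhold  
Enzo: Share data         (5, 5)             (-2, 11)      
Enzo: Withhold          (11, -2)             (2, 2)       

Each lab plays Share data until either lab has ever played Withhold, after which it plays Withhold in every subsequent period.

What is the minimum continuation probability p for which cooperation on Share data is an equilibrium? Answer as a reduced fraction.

4/5

Expected continuation weight on next period's payoff is β·p = 5/6·p, which plays the role of the discount factor.
Cooperation requires 5/6·p ≥ (11−5)/(11−2) = 2/3, hence p ≥ 4/5.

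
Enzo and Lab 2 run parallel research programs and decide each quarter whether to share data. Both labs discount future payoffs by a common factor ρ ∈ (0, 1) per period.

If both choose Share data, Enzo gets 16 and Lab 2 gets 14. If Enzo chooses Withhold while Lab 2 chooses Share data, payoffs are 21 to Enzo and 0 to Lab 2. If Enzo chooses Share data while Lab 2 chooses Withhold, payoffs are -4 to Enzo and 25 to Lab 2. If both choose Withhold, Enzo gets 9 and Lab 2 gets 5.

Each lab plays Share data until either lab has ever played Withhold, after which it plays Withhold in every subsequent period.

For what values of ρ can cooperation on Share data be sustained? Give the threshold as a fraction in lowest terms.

Enzo's threshold: (21−16)/(21−9) = 5/12.
Lab 2's threshold: (25−14)/(25−5) = 11/20.
5/12 < 11/20, so Lab 2 binds and ρ* = 11/20.

11/20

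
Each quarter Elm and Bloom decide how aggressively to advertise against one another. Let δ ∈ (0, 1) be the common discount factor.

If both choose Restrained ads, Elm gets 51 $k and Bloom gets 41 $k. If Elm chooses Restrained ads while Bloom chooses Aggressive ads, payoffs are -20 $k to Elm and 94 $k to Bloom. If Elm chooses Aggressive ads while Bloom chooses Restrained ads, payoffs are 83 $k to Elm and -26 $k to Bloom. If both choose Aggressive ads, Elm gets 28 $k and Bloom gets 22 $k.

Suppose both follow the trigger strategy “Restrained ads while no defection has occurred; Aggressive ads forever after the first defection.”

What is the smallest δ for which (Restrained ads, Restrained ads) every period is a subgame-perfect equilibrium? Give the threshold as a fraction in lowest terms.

53/72

For Elm: deviation gain 83−51 = 32, per-period punishment loss 51−28 = 23. IC gives δ ≥ 32/55.
For Bloom: gain 53, loss 19 per period, so δ ≥ 53/72.
The tighter constraint is Bloom's, so cooperation needs δ ≥ 53/72.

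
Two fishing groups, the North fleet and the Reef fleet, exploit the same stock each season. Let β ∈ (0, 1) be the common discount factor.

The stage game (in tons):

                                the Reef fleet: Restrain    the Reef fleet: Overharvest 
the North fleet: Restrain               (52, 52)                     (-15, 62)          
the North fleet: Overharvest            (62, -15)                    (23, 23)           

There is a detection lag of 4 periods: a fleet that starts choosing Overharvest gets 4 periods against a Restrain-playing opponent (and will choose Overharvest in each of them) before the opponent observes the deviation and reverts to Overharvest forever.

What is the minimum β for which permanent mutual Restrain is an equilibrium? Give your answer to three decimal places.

A deviator earns 62 for 4 periods, then 23 forever; cooperating earns 52 forever. Multiplying the IC by (1−β):
52 ≥ 62(1−β^4) + 23β^4, so 39·β^4 ≥ 10 and β^4 ≥ 10/39.
β ≥ (10/39)^(1/4) ≈ 0.712.

0.712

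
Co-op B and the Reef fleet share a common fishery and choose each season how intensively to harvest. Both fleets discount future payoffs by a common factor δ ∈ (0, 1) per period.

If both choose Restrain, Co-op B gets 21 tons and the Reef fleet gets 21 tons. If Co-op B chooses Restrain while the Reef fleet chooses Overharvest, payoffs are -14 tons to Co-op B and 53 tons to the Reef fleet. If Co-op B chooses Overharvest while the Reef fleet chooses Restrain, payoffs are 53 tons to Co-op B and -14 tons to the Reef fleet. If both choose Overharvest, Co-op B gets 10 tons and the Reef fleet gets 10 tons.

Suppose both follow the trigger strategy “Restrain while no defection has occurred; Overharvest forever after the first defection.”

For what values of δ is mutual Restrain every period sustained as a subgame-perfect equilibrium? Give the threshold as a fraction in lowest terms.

Cooperation forever yields 21 each period: 21/(1−δ).
Deviating yields 53 once, then 10 forever: 53 + 10δ/(1−δ).
No profitable deviation requires 21/(1−δ) ≥ 53 + 10δ/(1−δ).
Multiplying by (1−δ): 21 ≥ 53(1−δ) + 10δ = 53 − 43δ.
So 43δ ≥ 32, i.e. δ ≥ 32/43.

32/43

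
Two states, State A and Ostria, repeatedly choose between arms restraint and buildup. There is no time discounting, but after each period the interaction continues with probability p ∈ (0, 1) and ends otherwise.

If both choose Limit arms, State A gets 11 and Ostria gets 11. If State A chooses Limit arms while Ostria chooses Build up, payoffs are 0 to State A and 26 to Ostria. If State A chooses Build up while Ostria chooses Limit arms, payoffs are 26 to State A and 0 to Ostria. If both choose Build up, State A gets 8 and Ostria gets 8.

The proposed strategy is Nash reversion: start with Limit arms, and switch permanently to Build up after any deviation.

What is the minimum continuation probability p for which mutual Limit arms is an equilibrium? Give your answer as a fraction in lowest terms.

5/6

With no time discounting, the continuation probability p plays the role of the discount factor.
Grim-trigger IC: 11/(1−p) ≥ 26 + 8p/(1−p) ⇒ p ≥ (26−11)/(26−8) = 5/6.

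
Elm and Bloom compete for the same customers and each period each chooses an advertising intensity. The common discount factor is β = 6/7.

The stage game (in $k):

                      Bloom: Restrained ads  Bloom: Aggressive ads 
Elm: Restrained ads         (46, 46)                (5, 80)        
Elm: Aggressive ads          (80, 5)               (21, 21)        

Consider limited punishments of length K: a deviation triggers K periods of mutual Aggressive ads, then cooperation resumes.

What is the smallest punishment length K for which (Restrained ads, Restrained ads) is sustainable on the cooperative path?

No profitable deviation requires (46−21)(β+…+β^K) ≥ 80−46, i.e. β+…+β^K ≥ 34/25 ≈ 1.3600.
With β = 6/7, the partial sums are K=1: 0.8571, K=2: 1.5918.
K = 2 is the first length at which the sum reaches 1.3600.

2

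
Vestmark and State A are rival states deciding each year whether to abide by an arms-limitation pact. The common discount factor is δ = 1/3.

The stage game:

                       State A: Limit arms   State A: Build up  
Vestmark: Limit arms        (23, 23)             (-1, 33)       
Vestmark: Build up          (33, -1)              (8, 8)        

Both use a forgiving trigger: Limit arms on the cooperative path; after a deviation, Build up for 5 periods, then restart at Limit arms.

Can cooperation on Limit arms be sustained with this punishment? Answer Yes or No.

Comparing payoff streams over the 6 periods until play realigns: cooperate → 23(1+δ+…+δ^5); deviate → 33 + 8(δ+…+δ^5).
Cooperation is sustained iff (23−8)(δ+…+δ^5) ≥ 33−23.
δ+…+δ^5 = 1/3·(1−(1/3)^5)/(1−1/3) = 0.4979, and (33−23)/(23−8) = 0.6667.
0.4979 < 0.6667, so cooperation is not sustainable.

No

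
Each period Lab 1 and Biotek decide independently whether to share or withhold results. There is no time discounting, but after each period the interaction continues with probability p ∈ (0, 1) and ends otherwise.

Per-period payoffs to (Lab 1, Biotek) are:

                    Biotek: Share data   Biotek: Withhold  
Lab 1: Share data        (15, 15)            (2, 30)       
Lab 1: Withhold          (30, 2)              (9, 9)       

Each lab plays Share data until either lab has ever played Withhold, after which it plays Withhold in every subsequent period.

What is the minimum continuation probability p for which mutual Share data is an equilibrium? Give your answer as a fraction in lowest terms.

5/7

With no time discounting, the continuation probability p plays the role of the discount factor.
Grim-trigger IC: 15/(1−p) ≥ 30 + 9p/(1−p) ⇒ p ≥ (30−15)/(30−9) = 5/7.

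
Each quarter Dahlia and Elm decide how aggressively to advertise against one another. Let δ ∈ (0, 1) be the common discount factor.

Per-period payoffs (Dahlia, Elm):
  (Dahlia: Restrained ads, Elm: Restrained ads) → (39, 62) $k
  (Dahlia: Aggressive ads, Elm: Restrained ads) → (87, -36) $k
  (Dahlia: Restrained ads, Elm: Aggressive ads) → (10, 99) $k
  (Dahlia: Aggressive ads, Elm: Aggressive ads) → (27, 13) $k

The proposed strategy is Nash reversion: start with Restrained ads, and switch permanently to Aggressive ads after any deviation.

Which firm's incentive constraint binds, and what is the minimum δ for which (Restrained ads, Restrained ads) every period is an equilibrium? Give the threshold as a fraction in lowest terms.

Dahlia; δ ≥ 4/5

Dahlia: cooperation gives 39 each period; deviation gives 87 once then 27 forever.
  39/(1−δ) ≥ 87 + 27δ/(1−δ) ⇒ δ ≥ 48/60 = 4/5.
Elm: cooperation gives 62 each period; deviation gives 99 once then 13 forever.
  δ ≥ 37/86.
Both must hold, so the binding constraint is Dahlia's: δ ≥ 4/5.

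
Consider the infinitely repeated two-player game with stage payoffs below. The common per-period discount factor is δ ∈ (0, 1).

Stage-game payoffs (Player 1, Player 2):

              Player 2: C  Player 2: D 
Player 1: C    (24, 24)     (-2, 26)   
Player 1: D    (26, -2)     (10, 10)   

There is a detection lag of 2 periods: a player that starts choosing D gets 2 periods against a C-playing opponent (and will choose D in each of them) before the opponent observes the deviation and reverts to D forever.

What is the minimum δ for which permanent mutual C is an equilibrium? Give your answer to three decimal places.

0.354

Deviating for the 2 undetected periods gains 26−24 = 2 per period over cooperation, then loses 24−10 = 14 per period forever once punishment starts.
Gain: 2(1 + δ + … + δ^1); loss: 14·δ^2/(1−δ).
No profitable deviation ⇔ 2(1−δ^2) ≤ 14·δ^2, i.e. δ^2 ≥ 2/(2+14) = 1/8.
Hence δ ≥ (1/8)^(1/2) ≈ 0.354.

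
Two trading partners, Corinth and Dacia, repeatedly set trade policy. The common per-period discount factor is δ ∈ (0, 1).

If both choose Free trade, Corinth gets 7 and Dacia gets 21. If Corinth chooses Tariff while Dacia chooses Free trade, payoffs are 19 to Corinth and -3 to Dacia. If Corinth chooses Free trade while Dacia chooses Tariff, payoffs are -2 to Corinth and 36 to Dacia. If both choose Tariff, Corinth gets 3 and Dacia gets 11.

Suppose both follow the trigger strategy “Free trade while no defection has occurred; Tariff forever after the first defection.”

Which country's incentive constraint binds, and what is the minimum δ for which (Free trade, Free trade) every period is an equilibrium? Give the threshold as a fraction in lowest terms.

Corinth; δ ≥ 3/4

Corinth: cooperation gives 7 each period; deviation gives 19 once then 3 forever.
  7/(1−δ) ≥ 19 + 3δ/(1−δ) ⇒ δ ≥ 12/16 = 3/4.
Dacia: cooperation gives 21 each period; deviation gives 36 once then 11 forever.
  δ ≥ 15/25 = 3/5.
Both must hold, so the binding constraint is Corinth's: δ ≥ 3/4.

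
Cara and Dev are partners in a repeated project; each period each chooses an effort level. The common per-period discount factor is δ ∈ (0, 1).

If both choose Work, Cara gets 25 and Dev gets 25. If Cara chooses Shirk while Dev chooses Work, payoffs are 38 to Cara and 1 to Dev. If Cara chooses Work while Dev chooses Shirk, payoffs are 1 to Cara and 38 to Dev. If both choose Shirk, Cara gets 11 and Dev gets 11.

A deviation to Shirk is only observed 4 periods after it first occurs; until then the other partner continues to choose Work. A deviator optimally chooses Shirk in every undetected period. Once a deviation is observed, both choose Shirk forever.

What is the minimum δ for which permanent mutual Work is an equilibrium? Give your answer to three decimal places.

0.833

A deviator earns 38 for 4 periods, then 11 forever; cooperating earns 25 forever. Multiplying the IC by (1−δ):
25 ≥ 38(1−δ^4) + 11δ^4, so 27·δ^4 ≥ 13 and δ^4 ≥ 13/27.
δ ≥ (13/27)^(1/4) ≈ 0.833.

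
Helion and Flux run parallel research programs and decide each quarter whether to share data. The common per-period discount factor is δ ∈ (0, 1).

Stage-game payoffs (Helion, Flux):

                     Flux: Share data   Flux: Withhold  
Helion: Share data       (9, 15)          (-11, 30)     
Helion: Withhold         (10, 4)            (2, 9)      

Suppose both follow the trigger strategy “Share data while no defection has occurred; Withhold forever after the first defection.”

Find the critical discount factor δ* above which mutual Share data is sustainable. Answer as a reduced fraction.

5/7

For Helion: deviation gain 10−9 = 1, per-period punishment loss 9−2 = 7. IC gives δ ≥ 1/8.
For Flux: gain 15, loss 6 per period, so δ ≥ 15/21 = 5/7.
The tighter constraint is Flux's, so cooperation needs δ ≥ 5/7.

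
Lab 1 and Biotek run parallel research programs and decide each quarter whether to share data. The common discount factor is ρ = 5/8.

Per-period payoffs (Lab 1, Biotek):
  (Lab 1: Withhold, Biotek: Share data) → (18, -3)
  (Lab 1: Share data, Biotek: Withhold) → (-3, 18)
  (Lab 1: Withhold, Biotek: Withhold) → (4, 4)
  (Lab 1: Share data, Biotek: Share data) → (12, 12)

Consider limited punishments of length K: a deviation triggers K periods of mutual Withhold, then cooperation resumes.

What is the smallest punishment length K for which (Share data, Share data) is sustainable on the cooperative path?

No profitable deviation requires (12−4)(ρ+…+ρ^K) ≥ 18−12, i.e. ρ+…+ρ^K ≥ 3/4 ≈ 0.7500.
With ρ = 5/8, the partial sums are K=1: 0.6250, K=2: 1.0156.
K = 2 is the first length at which the sum reaches 0.7500.

2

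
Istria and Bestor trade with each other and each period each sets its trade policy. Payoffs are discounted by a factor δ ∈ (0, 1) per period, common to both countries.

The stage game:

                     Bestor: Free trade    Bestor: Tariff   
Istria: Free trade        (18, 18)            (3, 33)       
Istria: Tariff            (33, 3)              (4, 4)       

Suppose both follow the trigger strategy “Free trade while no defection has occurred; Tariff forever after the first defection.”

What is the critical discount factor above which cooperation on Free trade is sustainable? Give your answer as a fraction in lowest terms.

15/29

Under grim trigger the critical discount factor is (T−C)/(T−P) with T = 33, C = 18, P = 4.
δ* = (33−18)/(33−4) = 15/29.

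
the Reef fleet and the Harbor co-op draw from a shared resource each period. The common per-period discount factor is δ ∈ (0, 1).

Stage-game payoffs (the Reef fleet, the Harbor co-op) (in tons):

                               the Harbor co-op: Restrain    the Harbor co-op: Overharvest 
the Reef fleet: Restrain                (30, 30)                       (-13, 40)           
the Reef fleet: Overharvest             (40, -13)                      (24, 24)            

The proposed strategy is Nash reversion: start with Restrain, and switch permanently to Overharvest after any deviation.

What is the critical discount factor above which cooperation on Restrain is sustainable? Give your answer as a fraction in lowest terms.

30/(1−δ) ≥ 40 + 24δ/(1−δ)
30 ≥ 40 − 16δ
δ ≥ 10/16 = 5/8.

5/8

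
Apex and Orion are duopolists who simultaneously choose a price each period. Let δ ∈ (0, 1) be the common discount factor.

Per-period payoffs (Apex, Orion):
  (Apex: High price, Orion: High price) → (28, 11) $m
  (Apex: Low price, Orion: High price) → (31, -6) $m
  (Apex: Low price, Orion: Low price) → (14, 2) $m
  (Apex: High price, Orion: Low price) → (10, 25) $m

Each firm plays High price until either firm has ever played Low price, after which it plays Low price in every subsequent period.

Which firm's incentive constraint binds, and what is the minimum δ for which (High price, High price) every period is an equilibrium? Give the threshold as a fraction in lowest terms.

Orion; δ ≥ 14/23

Apex: cooperation gives 28 each period; deviation gives 31 once then 14 forever.
  28/(1−δ) ≥ 31 + 14δ/(1−δ) ⇒ δ ≥ 3/17.
Orion: cooperation gives 11 each period; deviation gives 25 once then 2 forever.
  δ ≥ 14/23.
Both must hold, so the binding constraint is Orion's: δ ≥ 14/23.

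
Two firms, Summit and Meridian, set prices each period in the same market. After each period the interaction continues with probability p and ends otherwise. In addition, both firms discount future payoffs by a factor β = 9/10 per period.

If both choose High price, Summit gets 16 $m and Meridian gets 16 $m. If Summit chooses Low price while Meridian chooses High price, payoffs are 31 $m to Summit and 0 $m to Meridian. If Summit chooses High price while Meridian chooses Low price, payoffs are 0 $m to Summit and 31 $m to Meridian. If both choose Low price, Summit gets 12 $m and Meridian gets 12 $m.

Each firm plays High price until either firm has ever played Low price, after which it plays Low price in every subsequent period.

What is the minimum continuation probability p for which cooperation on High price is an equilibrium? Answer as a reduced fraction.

50/57

With continuation probability p and discount β, the effective per-period discount factor is βp.
Grim-trigger IC: βp ≥ (31−16)/(31−12) = 15/19.
So p ≥ (15/19)/(9/10) = 50/57.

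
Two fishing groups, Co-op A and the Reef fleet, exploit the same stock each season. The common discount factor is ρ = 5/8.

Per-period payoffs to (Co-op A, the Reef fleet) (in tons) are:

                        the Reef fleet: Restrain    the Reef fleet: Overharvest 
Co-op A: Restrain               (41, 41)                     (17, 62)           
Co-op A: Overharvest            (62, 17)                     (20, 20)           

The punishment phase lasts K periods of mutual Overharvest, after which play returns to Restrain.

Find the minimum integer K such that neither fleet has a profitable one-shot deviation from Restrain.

2

IC: ρ(1−ρ^K)/(1−ρ) ≥ (62−41)/(41−20) = 1.
With ρ = 5/8: need 1 − ρ^K ≥ 1·(1−5/8)/(5/8), i.e. ρ^K ≤ 0.4000.
Since (5/8)^1 = 0.6250 and (5/8)^2 = 0.3906, the smallest such K is 2.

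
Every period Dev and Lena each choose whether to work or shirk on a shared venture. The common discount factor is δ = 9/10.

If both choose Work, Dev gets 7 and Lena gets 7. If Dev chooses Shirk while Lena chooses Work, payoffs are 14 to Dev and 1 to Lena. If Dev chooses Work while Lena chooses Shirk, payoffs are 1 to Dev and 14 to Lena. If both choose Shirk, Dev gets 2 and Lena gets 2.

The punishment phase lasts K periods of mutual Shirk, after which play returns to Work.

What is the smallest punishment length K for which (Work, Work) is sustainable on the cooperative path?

2

Need Σ_{k=1}^{K} δ^k ≥ (14−7)/(7−2) = 1.4000 at δ = 9/10.
At K = 1 the sum is 0.9000 < 1.4000; at K = 2 it is 1.7100 ≥ 1.4000.
So the minimum punishment length is K = 2.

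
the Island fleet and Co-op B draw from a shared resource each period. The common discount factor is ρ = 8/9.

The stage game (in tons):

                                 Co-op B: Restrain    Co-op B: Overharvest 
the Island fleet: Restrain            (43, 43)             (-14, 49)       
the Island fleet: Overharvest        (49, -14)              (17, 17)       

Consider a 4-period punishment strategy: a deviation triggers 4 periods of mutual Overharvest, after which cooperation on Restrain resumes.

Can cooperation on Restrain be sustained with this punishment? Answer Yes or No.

Yes

Comparing payoff streams over the 5 periods until play realigns: cooperate → 43(1+ρ+…+ρ^4); deviate → 49 + 17(ρ+…+ρ^4).
Cooperation is sustained iff (43−17)(ρ+…+ρ^4) ≥ 49−43.
ρ+…+ρ^4 = 8/9·(1−(8/9)^4)/(1−8/9) = 3.0056, and (49−43)/(43−17) = 0.2308.
3.0056 ≥ 0.2308, so cooperation is sustainable.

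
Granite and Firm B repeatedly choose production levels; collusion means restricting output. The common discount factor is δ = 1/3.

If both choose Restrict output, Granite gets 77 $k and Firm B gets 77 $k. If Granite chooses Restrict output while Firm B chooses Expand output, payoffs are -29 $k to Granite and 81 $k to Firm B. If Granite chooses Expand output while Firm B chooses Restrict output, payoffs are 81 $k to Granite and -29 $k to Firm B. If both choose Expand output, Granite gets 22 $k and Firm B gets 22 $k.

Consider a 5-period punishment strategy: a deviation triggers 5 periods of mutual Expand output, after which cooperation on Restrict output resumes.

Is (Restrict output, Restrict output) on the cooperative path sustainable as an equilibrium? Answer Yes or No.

Comparing payoff streams over the 6 periods until play realigns: cooperate → 77(1+δ+…+δ^5); deviate → 81 + 22(δ+…+δ^5).
Cooperation is sustained iff (77−22)(δ+…+δ^5) ≥ 81−77.
δ+…+δ^5 = 1/3·(1−(1/3)^5)/(1−1/3) = 0.4979, and (81−77)/(77−22) = 0.0727.
0.4979 ≥ 0.0727, so cooperation is sustainable.

Yes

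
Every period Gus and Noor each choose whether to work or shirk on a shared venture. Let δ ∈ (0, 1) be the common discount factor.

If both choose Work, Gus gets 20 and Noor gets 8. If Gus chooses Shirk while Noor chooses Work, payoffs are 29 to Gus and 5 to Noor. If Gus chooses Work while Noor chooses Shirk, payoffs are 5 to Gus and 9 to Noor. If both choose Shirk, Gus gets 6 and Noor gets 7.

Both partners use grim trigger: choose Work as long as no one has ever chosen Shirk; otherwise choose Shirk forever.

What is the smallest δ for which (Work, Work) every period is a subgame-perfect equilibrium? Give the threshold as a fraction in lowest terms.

1/2

For Gus: deviation gain 29−20 = 9, per-period punishment loss 20−6 = 14. IC gives δ ≥ 9/23.
For Noor: gain 1, loss 1 per period, so δ ≥ 1/2.
The tighter constraint is Noor's, so cooperation needs δ ≥ 1/2.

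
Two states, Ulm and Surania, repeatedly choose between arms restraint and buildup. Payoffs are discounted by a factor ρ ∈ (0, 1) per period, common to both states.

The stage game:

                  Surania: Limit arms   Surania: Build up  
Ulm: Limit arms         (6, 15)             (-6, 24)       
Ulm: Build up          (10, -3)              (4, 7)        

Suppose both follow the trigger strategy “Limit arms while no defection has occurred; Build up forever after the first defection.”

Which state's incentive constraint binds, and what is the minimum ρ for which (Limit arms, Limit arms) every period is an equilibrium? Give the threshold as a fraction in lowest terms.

Ulm; ρ ≥ 2/3

Ulm: cooperation gives 6 each period; deviation gives 10 once then 4 forever.
  6/(1−ρ) ≥ 10 + 4ρ/(1−ρ) ⇒ ρ ≥ 4/6 = 2/3.
Surania: cooperation gives 15 each period; deviation gives 24 once then 7 forever.
  ρ ≥ 9/17.
Both must hold, so the binding constraint is Ulm's: ρ ≥ 2/3.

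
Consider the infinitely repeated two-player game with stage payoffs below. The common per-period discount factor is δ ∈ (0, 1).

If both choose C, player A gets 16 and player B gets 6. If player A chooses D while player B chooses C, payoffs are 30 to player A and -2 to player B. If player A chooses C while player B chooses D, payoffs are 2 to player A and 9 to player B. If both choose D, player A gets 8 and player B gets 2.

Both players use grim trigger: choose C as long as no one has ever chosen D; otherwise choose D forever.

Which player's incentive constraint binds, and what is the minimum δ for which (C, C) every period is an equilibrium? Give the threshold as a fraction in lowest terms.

player A; δ ≥ 7/11

For player A: deviation gain 30−16 = 14, per-period punishment loss 16−8 = 8. IC gives δ ≥ 14/22 = 7/11.
For player B: gain 3, loss 4 per period, so δ ≥ 3/7.
The tighter constraint is player A's, so cooperation needs δ ≥ 7/11.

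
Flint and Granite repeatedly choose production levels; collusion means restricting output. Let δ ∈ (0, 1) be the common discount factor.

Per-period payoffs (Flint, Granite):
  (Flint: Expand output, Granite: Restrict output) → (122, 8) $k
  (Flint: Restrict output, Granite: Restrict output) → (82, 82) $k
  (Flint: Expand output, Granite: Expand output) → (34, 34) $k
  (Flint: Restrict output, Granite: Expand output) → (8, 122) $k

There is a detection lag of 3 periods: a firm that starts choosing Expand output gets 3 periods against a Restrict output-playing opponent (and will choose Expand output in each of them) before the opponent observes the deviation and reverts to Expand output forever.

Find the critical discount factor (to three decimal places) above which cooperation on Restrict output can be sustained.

Deviating for the 3 undetected periods gains 122−82 = 40 per period over cooperation, then loses 82−34 = 48 per period forever once punishment starts.
Gain: 40(1 + δ + … + δ^2); loss: 48·δ^3/(1−δ).
No profitable deviation ⇔ 40(1−δ^3) ≤ 48·δ^3, i.e. δ^3 ≥ 40/(40+48) = 5/11.
Hence δ ≥ (5/11)^(1/3) ≈ 0.769.

0.769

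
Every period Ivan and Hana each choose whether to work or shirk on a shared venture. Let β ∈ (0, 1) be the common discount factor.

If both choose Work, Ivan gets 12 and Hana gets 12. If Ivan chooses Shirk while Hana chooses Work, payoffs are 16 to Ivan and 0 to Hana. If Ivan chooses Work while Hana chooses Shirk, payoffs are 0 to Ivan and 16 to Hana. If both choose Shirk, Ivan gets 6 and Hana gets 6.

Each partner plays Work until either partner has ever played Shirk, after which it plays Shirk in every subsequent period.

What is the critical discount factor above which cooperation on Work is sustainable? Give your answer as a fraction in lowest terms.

2/5

One-period gain from deviating is 16 − 12 = 4. The loss is 12 − 6 = 6 in every subsequent period, with present value 6·β/(1−β).
Deviation is unprofitable when 6·β/(1−β) ≥ 4, i.e. β/(1−β) ≥ 2/3.
Equivalently β ≥ 4/(4+6) = 2/5.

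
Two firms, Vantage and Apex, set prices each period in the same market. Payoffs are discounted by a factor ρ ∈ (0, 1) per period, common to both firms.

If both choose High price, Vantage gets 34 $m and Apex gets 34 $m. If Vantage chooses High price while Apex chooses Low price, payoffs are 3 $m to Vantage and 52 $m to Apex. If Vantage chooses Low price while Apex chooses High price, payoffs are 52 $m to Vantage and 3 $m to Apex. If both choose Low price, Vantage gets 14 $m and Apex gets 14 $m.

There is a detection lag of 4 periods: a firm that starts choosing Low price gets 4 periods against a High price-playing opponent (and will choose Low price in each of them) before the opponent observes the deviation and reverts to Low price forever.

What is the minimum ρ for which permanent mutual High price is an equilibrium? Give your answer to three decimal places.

A deviator earns 52 for 4 periods, then 14 forever; cooperating earns 34 forever. Multiplying the IC by (1−ρ):
34 ≥ 52(1−ρ^4) + 14ρ^4, so 38·ρ^4 ≥ 18 and ρ^4 ≥ 9/19.
ρ ≥ (9/19)^(1/4) ≈ 0.830.

0.830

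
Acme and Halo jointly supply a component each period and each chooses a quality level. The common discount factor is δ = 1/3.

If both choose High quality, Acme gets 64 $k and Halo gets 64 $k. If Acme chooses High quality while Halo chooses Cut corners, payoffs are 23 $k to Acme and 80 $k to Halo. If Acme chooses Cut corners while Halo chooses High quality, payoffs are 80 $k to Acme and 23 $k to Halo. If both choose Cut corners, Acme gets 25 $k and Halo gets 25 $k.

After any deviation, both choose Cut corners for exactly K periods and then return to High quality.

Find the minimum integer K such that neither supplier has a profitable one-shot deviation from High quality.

2

No profitable deviation requires (64−25)(δ+…+δ^K) ≥ 80−64, i.e. δ+…+δ^K ≥ 16/39 ≈ 0.4103.
With δ = 1/3, the partial sums are K=1: 0.3333, K=2: 0.4444.
K = 2 is the first length at which the sum reaches 0.4103.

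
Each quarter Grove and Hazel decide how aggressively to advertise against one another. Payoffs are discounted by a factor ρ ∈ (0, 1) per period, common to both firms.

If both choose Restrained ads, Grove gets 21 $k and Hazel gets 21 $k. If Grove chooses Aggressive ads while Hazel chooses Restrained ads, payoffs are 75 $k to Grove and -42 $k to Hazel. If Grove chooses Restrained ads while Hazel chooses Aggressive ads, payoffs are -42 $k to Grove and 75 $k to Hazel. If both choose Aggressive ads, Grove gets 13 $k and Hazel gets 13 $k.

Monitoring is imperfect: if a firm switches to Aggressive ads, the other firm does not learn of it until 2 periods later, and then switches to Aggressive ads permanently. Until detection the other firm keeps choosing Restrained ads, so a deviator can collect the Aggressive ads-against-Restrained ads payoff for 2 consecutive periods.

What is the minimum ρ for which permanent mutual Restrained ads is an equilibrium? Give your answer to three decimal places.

0.933

A deviator earns 75 for 2 periods, then 13 forever; cooperating earns 21 forever. Multiplying the IC by (1−ρ):
21 ≥ 75(1−ρ^2) + 13ρ^2, so 62·ρ^2 ≥ 54 and ρ^2 ≥ 27/31.
ρ ≥ (27/31)^(1/2) ≈ 0.933.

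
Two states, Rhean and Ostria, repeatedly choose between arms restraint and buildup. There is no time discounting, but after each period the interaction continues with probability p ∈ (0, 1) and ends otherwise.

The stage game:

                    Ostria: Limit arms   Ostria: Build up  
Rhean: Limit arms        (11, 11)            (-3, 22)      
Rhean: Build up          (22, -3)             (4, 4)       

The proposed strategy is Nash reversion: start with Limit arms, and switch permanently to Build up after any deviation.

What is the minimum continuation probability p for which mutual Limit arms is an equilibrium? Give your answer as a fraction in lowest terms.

11/18

Expected cooperation value is 11 + p·11 + p²·11 + … = 11/(1−p); deviation gives 22 + p·4/(1−p).
11 ≥ 22(1−p) + 4p ⇒ 18p ≥ 11 ⇒ p ≥ 11/18.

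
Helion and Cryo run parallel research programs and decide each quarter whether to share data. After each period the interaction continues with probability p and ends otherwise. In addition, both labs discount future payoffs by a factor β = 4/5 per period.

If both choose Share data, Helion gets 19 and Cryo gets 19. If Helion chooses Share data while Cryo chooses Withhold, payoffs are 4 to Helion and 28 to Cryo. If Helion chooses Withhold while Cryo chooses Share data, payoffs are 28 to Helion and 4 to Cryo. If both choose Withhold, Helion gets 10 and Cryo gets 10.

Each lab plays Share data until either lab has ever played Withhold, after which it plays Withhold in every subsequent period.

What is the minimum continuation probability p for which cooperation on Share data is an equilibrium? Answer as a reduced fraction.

5/8

Expected continuation weight on next period's payoff is β·p = 4/5·p, which plays the role of the discount factor.
Cooperation requires 4/5·p ≥ (28−19)/(28−10) = 1/2, hence p ≥ 5/8.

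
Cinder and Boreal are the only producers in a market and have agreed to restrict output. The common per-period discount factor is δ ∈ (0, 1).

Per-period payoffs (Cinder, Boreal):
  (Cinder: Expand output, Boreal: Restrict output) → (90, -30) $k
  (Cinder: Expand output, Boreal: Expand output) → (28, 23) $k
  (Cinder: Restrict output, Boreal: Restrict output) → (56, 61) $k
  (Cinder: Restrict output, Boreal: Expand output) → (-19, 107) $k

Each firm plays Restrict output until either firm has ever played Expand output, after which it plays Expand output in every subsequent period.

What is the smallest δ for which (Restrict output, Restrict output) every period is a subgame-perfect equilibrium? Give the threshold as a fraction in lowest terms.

For Cinder: deviation gain 90−56 = 34, per-period punishment loss 56−28 = 28. IC gives δ ≥ 34/62 = 17/31.
For Boreal: gain 46, loss 38 per period, so δ ≥ 46/84 = 23/42.
The tighter constraint is Cinder's, so cooperation needs δ ≥ 17/31.

17/31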